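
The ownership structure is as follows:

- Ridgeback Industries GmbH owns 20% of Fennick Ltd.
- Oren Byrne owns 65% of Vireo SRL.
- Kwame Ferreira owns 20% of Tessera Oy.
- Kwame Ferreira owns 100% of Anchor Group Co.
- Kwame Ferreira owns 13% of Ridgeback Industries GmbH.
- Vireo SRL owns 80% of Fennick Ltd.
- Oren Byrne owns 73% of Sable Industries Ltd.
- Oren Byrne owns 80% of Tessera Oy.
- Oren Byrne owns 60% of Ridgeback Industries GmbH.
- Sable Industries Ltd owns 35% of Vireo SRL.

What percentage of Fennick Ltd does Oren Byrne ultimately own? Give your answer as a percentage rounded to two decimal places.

84.44%

Oren reaches Fennick along 3 paths.
Via Ridgeback: 60% × 20% = 12%.
Via Sable → Vireo: 73% × 35% × 80% = 20.44%.
Via Vireo: 65% × 80% = 52%.
Total: 12% + 20.44% + 52% = 84.44%.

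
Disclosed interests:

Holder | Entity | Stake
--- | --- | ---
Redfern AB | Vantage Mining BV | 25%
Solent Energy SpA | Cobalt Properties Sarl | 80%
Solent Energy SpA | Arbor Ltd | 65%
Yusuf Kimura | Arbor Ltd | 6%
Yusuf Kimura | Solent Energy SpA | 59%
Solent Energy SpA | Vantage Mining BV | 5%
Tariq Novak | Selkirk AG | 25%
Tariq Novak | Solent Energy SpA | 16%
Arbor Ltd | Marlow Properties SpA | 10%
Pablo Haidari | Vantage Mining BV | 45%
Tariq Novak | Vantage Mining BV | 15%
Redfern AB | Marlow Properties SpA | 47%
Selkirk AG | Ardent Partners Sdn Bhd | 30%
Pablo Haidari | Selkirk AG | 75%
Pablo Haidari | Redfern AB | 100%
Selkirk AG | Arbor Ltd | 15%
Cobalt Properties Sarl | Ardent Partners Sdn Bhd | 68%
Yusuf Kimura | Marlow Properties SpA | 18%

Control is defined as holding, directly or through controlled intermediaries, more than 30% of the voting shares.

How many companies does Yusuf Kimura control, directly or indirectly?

Yusuf holds 59% of Solent, so Yusuf controls Solent.
Solent holds 80% of Cobalt, so Yusuf controls Cobalt.
Yusuf and Solent together hold 6% + 65% = 71% of Arbor, so Yusuf controls Arbor.
Cobalt holds 68% of Ardent, so Yusuf controls Ardent.
No other company's threshold is met.
Yusuf controls 4 companies.

4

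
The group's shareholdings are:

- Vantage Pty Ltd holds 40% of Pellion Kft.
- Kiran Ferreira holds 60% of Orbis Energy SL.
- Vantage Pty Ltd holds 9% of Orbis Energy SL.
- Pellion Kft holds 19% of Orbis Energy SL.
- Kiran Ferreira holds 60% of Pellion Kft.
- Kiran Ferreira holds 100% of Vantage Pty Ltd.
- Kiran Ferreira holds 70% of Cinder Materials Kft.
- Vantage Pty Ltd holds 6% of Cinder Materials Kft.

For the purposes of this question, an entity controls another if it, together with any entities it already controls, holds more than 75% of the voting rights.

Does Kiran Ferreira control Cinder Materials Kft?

Yes

Kiran holds 100% of Vantage, so Kiran controls Vantage.
Kiran and Vantage together hold 70% + 6% = 76% of Cinder, so Kiran controls Cinder.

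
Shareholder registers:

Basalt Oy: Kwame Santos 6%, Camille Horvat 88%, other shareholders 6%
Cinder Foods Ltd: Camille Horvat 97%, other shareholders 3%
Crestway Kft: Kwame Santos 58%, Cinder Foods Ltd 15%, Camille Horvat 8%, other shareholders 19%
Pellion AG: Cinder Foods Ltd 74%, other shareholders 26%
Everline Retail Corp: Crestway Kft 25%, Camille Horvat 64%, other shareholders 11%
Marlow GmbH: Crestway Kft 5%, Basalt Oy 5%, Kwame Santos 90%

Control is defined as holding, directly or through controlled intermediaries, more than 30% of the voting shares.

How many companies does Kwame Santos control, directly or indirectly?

Kwame holds 58% of Crestway, so Kwame controls Crestway.
Crestway and Kwame together hold 5% + 90% = 95% of Marlow, so Kwame controls Marlow.
No other company's threshold is met.
Kwame controls 2 companies.

2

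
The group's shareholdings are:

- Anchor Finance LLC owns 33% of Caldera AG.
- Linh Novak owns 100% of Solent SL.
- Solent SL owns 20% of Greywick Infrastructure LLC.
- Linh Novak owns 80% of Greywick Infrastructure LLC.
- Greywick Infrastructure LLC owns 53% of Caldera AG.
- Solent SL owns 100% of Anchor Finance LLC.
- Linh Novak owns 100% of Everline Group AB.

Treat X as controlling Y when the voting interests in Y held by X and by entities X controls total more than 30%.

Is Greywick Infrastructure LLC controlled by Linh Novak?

Linh holds 100% of Solent, so Linh controls Solent.
Linh and Solent together hold 80% + 20% = 100% of Greywick, so Linh controls Greywick.

Yes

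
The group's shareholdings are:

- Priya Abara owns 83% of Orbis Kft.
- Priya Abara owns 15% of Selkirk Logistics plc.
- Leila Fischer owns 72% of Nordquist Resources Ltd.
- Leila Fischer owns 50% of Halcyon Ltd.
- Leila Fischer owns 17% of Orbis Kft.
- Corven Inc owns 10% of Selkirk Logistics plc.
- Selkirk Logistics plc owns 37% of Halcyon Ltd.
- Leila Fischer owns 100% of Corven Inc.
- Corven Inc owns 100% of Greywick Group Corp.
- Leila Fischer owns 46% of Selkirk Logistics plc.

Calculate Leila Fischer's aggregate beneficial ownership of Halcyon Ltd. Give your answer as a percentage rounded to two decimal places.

Leila reaches Halcyon along 3 paths.
Via Corven → Selkirk: 100% × 10% × 37% = 3.7%.
Via Selkirk: 46% × 37% = 17.02%.
Direct stake: 50% = 50%.
Total: 3.7% + 17.02% + 50% = 70.72%.

70.72%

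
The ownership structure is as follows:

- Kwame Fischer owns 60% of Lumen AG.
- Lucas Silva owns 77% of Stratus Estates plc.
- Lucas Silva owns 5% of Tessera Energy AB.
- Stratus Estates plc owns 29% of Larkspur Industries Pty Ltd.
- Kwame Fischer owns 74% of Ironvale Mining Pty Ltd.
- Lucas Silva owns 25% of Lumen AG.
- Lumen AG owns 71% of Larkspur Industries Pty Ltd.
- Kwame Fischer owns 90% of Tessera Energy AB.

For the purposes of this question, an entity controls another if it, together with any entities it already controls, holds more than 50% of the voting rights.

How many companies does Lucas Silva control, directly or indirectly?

Lucas holds 77% of Stratus, so Lucas controls Stratus.
No other company's threshold is met.
Lucas controls 1 company.

1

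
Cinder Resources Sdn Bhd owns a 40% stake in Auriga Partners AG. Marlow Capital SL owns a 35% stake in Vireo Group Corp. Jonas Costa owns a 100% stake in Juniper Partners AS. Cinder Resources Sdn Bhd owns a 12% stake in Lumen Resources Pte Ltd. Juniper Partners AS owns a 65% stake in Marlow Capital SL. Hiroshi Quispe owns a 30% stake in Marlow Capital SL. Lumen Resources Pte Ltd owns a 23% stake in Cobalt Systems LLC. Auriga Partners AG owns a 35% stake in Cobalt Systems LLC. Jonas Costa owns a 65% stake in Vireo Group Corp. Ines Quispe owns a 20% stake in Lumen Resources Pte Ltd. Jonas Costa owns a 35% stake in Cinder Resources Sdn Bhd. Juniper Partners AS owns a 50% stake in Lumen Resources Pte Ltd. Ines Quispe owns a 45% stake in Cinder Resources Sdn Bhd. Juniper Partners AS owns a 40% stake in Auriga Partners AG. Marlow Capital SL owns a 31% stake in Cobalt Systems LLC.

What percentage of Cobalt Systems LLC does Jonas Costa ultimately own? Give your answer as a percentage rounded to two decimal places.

Jonas reaches Cobalt along 5 paths.
Via Juniper → Lumen: 100% × 50% × 23% = 11.5%.
Via Cinder → Lumen: 35% × 12% × 23% = 0.966%.
Via Juniper → Marlow: 100% × 65% × 31% = 20.15%.
Via Cinder → Auriga: 35% × 40% × 35% = 4.9%.
Via Juniper → Auriga: 100% × 40% × 35% = 14%.
Total: 11.5% + 0.966% + 20.15% + 4.9% + 14% = 51.516%.
Rounded: 51.52%.

51.52%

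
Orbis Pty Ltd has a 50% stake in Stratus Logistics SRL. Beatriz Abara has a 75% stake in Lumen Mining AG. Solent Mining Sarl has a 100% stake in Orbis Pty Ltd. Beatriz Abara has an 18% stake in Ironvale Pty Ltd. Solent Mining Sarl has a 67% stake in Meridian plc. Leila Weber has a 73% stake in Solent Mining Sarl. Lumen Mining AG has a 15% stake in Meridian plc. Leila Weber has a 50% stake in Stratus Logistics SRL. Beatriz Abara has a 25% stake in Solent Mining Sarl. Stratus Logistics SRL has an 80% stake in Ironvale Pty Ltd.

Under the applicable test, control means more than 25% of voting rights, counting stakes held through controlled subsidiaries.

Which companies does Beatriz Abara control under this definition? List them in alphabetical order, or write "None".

Lumen Mining AG

Beatriz holds 75% of Lumen, so Beatriz controls Lumen.
No other company's threshold is met.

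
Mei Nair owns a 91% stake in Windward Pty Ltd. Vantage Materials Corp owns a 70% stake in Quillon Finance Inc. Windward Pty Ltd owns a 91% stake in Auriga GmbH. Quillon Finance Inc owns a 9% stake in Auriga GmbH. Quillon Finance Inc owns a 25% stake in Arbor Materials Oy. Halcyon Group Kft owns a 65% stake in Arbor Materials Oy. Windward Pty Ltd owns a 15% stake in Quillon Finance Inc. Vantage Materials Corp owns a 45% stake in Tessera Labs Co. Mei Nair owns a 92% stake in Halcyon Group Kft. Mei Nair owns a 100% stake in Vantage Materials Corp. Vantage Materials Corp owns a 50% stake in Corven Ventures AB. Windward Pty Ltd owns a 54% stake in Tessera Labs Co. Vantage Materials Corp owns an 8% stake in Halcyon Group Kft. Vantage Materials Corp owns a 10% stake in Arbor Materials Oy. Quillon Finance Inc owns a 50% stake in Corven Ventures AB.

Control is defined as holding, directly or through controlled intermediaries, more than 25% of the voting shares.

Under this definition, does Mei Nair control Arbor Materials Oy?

Mei holds 91% of Windward, so Mei controls Windward.
Mei holds 100% of Vantage, so Mei controls Vantage.
Vantage and Windward together hold 70% + 15% = 85% of Quillon, so Mei controls Quillon.
Mei and Vantage together hold 92% + 8% = 100% of Halcyon, so Mei controls Halcyon.
Vantage and Quillon and Halcyon together hold 10% + 25% + 65% = 100% of Arbor, so Mei controls Arbor.

Yes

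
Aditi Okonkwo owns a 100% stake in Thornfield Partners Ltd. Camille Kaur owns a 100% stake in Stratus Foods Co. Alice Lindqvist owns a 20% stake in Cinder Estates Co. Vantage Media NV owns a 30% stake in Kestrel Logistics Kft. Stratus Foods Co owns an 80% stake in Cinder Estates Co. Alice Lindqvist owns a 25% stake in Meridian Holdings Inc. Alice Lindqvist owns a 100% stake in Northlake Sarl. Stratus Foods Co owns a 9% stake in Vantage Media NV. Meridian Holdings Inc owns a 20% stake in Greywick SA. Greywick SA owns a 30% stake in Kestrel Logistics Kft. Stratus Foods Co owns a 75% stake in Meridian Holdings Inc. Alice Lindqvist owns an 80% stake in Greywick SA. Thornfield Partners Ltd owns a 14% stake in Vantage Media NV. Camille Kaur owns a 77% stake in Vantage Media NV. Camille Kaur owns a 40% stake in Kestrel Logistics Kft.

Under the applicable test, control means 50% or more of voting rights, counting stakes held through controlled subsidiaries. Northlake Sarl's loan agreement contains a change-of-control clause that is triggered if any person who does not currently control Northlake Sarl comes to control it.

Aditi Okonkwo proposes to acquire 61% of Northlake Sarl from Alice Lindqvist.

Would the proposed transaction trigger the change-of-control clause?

The purchase adds only to Aditi's holdings (Alice's stake shrinks), so Aditi is the only person who could newly come to control Northlake.
Aditi holds 100% of Thornfield, so Aditi controls Thornfield.
Neither Aditi nor any entity Aditi controls holds any voting interest in Northlake.
So before the transaction, Aditi does not control Northlake.
After the purchase, Aditi holds 61% of Northlake directly, and Alice's stake falls to 39%.
Aditi holds 61% of Northlake, so Aditi controls Northlake.
Aditi did not control Northlake before and does after, so the clause is triggered.

Yes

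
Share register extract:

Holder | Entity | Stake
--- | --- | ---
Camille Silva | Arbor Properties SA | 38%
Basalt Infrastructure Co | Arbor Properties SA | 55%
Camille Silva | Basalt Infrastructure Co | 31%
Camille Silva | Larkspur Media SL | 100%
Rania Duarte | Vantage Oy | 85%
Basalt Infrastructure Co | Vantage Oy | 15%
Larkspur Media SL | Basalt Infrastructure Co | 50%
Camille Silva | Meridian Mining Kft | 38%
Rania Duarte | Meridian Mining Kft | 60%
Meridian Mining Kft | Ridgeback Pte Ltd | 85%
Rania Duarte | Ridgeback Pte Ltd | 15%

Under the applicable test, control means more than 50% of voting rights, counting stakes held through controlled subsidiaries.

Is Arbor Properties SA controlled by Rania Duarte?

No

Rania holds 60% of Meridian, so Rania controls Meridian.
Rania holds 85% of Vantage, so Rania controls Vantage.
Meridian and Rania together hold 85% + 15% = 100% of Ridgeback, so Rania controls Ridgeback.
Neither Rania nor any entity Rania controls holds any voting interest in Arbor.
So Rania does not control Arbor.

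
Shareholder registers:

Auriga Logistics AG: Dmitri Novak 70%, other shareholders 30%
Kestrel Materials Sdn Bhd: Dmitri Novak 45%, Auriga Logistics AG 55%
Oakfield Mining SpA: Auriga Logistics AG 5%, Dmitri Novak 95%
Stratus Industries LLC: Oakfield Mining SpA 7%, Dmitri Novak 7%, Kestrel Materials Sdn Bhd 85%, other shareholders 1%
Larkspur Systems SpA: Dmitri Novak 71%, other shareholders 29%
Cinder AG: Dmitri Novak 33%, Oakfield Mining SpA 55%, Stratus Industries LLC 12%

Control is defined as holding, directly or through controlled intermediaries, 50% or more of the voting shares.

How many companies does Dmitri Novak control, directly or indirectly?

6

Dmitri holds 70% of Auriga, so Dmitri controls Auriga.
Dmitri and Auriga together hold 45% + 55% = 100% of Kestrel, so Dmitri controls Kestrel.
Auriga and Dmitri together hold 5% + 95% = 100% of Oakfield, so Dmitri controls Oakfield.
Oakfield and Dmitri and Kestrel together hold 7% + 7% + 85% = 99% of Stratus, so Dmitri controls Stratus.
Dmitri holds 71% of Larkspur, so Dmitri controls Larkspur.
Dmitri and Oakfield and Stratus together hold 33% + 55% + 12% = 100% of Cinder, so Dmitri controls Cinder.
Dmitri controls 6 companies.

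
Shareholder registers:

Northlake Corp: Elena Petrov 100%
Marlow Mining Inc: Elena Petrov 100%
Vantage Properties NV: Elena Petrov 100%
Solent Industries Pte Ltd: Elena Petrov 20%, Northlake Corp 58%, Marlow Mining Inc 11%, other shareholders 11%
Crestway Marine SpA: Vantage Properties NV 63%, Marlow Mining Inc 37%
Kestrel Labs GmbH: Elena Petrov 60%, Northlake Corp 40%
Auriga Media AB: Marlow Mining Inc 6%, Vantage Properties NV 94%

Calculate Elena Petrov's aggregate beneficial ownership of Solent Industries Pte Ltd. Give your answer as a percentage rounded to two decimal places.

89.00%

Elena reaches Solent along 3 paths.
Direct stake: 20% = 20%.
Via Northlake: 100% × 58% = 58%.
Via Marlow: 100% × 11% = 11%.
Total: 20% + 58% + 11% = 89%.
Rounded: 89.00%.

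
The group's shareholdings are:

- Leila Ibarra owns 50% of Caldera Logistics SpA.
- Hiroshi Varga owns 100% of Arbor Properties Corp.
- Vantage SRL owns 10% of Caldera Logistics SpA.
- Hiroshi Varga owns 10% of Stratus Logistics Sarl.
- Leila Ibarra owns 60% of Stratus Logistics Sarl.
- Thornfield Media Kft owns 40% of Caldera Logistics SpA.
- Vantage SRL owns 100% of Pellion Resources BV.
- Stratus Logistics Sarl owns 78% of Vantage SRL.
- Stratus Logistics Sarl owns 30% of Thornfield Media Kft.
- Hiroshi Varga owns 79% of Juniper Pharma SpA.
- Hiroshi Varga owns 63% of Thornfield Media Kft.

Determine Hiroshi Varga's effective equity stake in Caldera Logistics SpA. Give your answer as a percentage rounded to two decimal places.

27.18%

Hiroshi reaches Caldera along 3 paths.
Via Stratus → Vantage: 10% × 78% × 10% = 0.78%.
Via Thornfield: 63% × 40% = 25.2%.
Via Stratus → Thornfield: 10% × 30% × 40% = 1.2%.
Total: 0.78% + 25.2% + 1.2% = 27.18%.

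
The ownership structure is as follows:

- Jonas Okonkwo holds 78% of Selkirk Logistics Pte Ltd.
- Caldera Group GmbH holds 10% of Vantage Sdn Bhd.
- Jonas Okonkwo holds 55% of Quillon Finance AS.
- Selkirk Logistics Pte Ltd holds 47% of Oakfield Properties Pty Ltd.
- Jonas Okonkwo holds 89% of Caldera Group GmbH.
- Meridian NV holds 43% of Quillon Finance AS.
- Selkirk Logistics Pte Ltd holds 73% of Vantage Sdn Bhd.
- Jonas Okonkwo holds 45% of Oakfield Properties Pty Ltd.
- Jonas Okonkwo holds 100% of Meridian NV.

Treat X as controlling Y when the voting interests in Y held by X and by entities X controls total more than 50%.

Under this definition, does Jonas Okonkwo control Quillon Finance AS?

Yes

Jonas holds 100% of Meridian, so Jonas controls Meridian.
Jonas and Meridian together hold 55% + 43% = 98% of Quillon, so Jonas controls Quillon.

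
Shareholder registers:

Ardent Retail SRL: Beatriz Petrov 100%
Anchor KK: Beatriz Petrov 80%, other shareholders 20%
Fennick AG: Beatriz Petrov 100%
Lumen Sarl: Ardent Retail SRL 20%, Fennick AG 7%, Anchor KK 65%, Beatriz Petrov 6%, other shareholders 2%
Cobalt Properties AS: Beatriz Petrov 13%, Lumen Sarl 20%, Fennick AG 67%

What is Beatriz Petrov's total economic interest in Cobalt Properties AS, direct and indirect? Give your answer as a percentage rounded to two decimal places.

Beatriz reaches Cobalt along 6 paths.
Direct stake: 13% = 13%.
Via Ardent → Lumen: 100% × 20% × 20% = 4%.
Via Fennick → Lumen: 100% × 7% × 20% = 1.4%.
Via Anchor → Lumen: 80% × 65% × 20% = 10.4%.
Via Lumen: 6% × 20% = 1.2%.
Via Fennick: 100% × 67% = 67%.
Total: 13% + 4% + 1.4% + 10.4% + 1.2% + 67% = 97%.
Rounded: 97.00%.

97.00%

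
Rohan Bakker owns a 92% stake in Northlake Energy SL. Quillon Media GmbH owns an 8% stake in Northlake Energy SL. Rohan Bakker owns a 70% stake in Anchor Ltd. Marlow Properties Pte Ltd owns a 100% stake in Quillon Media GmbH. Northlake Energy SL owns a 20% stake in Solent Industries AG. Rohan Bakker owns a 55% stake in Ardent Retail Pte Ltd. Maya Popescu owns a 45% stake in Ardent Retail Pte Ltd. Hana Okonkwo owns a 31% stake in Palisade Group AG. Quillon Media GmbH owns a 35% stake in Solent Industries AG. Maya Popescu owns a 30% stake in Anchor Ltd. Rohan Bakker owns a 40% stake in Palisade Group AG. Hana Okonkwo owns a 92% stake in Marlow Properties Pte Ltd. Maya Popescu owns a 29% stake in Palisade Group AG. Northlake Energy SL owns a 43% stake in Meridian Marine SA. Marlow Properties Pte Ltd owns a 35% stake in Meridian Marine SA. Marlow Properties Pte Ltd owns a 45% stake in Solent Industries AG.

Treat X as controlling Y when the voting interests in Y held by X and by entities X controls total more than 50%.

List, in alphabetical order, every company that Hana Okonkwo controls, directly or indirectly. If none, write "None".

Marlow Properties Pte Ltd, Quillon Media GmbH, Solent Industries AG

Hana holds 92% of Marlow, so Hana controls Marlow.
Marlow holds 100% of Quillon, so Hana controls Quillon.
Quillon and Marlow together hold 35% + 45% = 80% of Solent, so Hana controls Solent.
No other company's threshold is met.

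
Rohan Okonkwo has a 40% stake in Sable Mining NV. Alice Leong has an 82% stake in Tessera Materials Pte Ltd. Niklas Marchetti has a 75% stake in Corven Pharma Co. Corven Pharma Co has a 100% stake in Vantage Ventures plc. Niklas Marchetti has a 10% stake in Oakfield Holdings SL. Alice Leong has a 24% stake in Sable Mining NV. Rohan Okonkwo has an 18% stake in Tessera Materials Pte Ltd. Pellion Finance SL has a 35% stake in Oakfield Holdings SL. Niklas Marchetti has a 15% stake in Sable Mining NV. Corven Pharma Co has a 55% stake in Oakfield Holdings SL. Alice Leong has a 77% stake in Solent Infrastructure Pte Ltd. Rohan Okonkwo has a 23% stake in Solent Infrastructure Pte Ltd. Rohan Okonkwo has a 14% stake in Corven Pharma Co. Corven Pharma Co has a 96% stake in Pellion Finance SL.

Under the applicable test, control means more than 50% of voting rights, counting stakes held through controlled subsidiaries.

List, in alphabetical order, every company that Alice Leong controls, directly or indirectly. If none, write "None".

Alice holds 77% of Solent, so Alice controls Solent.
Alice holds 82% of Tessera, so Alice controls Tessera.
No other company's threshold is met.

Solent Infrastructure Pte Ltd, Tessera Materials Pte Ltd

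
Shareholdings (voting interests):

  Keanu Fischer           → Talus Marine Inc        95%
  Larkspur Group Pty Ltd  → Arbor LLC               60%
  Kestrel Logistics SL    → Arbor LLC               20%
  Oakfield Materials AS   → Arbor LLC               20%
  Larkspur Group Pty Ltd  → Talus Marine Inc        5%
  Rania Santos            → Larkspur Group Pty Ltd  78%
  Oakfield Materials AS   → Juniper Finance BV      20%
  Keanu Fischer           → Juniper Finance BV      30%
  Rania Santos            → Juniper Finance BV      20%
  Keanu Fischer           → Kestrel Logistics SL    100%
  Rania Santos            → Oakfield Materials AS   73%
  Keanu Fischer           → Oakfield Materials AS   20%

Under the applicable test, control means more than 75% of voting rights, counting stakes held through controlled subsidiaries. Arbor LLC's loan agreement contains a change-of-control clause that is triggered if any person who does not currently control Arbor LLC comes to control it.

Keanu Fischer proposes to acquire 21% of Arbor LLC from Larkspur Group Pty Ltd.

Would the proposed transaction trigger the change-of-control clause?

The purchase adds only to Keanu's holdings (Larkspur's stake shrinks), so Keanu is the only person who could newly come to control Arbor.
Keanu holds 100% of Kestrel, so Keanu controls Kestrel.
Keanu holds 95% of Talus, so Keanu controls Talus.
In Arbor, Keanu's side holds only 20%, not > 75%.
So before the transaction, Keanu does not control Arbor.
After the purchase, Keanu holds 21% of Arbor directly, and Larkspur's stake falls to 39%.
After the transaction, Keanu's side holds 20% + 21% = 41% of Arbor, not > 75%, so Keanu still does not control Arbor.
No new person acquires control, so the clause is not triggered.

No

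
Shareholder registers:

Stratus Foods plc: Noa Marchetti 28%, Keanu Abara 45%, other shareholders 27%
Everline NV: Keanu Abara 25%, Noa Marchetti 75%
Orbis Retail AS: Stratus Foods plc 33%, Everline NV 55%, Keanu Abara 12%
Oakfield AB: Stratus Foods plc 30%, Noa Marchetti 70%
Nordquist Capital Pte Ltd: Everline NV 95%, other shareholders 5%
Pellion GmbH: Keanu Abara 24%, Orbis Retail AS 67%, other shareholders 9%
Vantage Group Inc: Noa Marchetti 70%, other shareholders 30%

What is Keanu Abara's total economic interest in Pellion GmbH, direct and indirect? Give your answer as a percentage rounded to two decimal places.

51.20%

Keanu reaches Pellion along 4 paths.
Direct stake: 24% = 24%.
Via Stratus → Orbis: 45% × 33% × 67% = 9.9495%.
Via Everline → Orbis: 25% × 55% × 67% = 9.2125%.
Via Orbis: 12% × 67% = 8.04%.
Total: 24% + 9.9495% + 9.2125% + 8.04% = 51.202%.
Rounded: 51.20%.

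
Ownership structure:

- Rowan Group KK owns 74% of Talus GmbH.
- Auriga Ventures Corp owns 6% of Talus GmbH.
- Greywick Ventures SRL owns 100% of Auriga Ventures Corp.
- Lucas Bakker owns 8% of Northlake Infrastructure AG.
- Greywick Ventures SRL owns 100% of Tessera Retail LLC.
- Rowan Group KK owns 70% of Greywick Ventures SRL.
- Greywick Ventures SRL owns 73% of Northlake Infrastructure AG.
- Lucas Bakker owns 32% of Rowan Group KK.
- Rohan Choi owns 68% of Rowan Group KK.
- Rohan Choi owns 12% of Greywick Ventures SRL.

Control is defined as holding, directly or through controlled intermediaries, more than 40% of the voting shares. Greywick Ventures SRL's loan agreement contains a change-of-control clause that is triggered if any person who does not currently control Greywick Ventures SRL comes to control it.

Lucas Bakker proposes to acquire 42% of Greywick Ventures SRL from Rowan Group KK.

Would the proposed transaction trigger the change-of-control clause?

The purchase adds only to Lucas's holdings (Rowan's stake shrinks), so Lucas is the only person who could newly come to control Greywick.
Lucas's largest direct stake is 32% in Rowan, which does not meet the threshold, so Lucas controls no company.
Neither Lucas nor any entity Lucas controls holds any voting interest in Greywick.
So before the transaction, Lucas does not control Greywick.
After the purchase, Lucas holds 42% of Greywick directly, and Rowan's stake falls to 28%.
Lucas holds 42% of Greywick, so Lucas controls Greywick.
Lucas did not control Greywick before and does after, so the clause is triggered.

Yes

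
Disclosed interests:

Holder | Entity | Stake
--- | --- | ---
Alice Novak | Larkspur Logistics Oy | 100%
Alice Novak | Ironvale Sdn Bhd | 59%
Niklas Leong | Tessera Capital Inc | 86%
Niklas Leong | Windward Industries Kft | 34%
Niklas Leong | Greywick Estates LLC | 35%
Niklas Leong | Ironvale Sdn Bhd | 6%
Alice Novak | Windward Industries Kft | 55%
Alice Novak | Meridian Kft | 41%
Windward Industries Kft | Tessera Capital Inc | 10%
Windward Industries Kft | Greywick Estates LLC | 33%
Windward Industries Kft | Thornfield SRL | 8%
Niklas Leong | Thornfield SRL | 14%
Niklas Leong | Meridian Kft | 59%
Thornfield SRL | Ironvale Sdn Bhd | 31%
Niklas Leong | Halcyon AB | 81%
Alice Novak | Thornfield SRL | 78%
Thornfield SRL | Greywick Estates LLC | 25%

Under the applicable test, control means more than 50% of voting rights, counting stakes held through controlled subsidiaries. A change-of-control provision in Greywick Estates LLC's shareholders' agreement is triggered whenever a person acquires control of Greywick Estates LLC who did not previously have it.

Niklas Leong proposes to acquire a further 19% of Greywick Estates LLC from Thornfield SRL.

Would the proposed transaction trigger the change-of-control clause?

Yes

The purchase adds only to Niklas's holdings (Thornfield's stake shrinks), so Niklas is the only person who could newly come to control Greywick.
Niklas holds 59% of Meridian, so Niklas controls Meridian.
Niklas holds 86% of Tessera, so Niklas controls Tessera.
Niklas holds 81% of Halcyon, so Niklas controls Halcyon.
In Greywick, Niklas's side holds only 35%, not > 50%.
So before the transaction, Niklas does not control Greywick.
After the purchase, Niklas's direct stake in Greywick rises to 35% + 19% = 54%, and Thornfield's stake falls to 6%.
Niklas holds 54% of Greywick, so Niklas controls Greywick.
Niklas did not control Greywick before and does after, so the clause is triggered.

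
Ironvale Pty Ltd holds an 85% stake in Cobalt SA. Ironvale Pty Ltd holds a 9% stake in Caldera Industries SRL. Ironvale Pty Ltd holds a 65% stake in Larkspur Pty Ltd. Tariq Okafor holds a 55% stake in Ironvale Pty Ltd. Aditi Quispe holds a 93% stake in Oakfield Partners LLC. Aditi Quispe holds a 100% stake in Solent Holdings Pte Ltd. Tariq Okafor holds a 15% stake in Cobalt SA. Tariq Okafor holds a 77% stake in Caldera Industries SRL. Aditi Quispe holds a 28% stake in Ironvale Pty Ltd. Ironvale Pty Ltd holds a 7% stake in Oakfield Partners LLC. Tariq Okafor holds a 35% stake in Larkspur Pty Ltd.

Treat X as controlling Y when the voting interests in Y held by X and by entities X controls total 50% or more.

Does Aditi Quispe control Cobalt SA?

Aditi holds 93% of Oakfield, so Aditi controls Oakfield.
Aditi holds 100% of Solent, so Aditi controls Solent.
Neither Aditi nor any entity Aditi controls holds any voting interest in Cobalt.
So Aditi does not control Cobalt.

No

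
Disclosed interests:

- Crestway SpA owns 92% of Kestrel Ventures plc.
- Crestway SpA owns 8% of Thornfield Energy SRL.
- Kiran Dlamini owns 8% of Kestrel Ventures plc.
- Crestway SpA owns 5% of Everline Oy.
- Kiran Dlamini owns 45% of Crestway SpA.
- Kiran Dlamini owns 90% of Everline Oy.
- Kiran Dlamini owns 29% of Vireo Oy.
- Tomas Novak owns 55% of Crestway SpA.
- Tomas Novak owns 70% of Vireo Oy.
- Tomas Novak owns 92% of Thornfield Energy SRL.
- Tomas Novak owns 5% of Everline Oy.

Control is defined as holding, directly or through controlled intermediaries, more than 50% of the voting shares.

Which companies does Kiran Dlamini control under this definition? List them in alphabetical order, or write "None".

Everline Oy

Kiran holds 90% of Everline, so Kiran controls Everline.
No other company's threshold is met.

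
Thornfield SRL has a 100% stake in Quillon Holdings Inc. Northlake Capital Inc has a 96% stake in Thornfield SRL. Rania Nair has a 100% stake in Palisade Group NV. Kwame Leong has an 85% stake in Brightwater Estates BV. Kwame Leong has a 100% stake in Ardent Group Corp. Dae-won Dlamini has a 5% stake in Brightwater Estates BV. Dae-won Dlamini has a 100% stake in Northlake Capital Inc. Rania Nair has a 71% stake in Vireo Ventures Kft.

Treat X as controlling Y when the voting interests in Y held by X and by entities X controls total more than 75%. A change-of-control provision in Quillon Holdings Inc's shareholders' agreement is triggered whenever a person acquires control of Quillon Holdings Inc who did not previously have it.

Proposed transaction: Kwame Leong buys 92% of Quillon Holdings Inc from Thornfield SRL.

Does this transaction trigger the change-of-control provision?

The purchase adds only to Kwame's holdings (Thornfield's stake shrinks), so Kwame is the only person who could newly come to control Quillon.
Kwame holds 85% of Brightwater, so Kwame controls Brightwater.
Kwame holds 100% of Ardent, so Kwame controls Ardent.
Neither Kwame nor any entity Kwame controls holds any voting interest in Quillon.
So before the transaction, Kwame does not control Quillon.
After the purchase, Kwame holds 92% of Quillon directly, and Thornfield's stake falls to 8%.
Kwame holds 92% of Quillon, so Kwame controls Quillon.
Kwame did not control Quillon before and does after, so the clause is triggered.

Yes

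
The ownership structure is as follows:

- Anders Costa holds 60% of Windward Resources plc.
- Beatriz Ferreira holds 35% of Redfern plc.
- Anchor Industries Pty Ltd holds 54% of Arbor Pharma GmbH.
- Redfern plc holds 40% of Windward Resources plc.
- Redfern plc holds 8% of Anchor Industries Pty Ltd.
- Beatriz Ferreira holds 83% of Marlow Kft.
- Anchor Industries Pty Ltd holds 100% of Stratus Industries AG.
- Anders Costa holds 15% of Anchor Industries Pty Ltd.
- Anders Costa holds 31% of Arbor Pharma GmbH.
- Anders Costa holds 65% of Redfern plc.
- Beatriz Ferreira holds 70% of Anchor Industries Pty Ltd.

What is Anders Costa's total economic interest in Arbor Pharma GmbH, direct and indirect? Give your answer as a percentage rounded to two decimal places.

Anders reaches Arbor along 3 paths.
Via Redfern → Anchor: 65% × 8% × 54% = 2.808%.
Via Anchor: 15% × 54% = 8.1%.
Direct stake: 31% = 31%.
Total: 2.808% + 8.1% + 31% = 41.908%.
Rounded: 41.91%.

41.91%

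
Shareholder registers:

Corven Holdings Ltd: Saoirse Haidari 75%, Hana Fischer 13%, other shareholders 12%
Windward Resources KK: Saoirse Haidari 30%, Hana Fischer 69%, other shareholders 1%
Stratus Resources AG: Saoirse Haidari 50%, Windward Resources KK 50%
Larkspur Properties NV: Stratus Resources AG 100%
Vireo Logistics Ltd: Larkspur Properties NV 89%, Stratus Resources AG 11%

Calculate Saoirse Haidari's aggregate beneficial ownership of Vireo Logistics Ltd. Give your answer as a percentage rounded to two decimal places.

Saoirse reaches Vireo along 4 paths.
Via Stratus → Larkspur: 50% × 100% × 89% = 44.5%.
Via Windward → Stratus → Larkspur: 30% × 50% × 100% × 89% = 13.35%.
Via Stratus: 50% × 11% = 5.5%.
Via Windward → Stratus: 30% × 50% × 11% = 1.65%.
Total: 44.5% + 13.35% + 5.5% + 1.65% = 65%.
Rounded: 65.00%.

65.00%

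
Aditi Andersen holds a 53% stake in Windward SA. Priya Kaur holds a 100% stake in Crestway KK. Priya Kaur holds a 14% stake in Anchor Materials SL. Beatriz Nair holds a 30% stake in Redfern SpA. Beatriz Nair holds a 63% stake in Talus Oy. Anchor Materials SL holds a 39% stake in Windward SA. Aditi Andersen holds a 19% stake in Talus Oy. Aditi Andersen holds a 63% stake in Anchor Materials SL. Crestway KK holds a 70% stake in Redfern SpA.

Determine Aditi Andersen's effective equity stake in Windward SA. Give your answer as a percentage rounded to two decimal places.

77.57%

Aditi reaches Windward along 2 paths.
Via Anchor: 63% × 39% = 24.57%.
Direct stake: 53% = 53%.
Total: 24.57% + 53% = 77.57%.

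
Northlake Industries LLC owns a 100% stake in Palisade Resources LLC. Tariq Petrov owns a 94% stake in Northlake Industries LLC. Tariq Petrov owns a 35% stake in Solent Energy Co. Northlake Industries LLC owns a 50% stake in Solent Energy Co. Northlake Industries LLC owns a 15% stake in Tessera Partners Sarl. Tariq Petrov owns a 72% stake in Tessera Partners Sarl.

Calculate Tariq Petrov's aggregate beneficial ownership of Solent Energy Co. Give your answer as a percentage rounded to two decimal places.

82.00%

Tariq reaches Solent along 2 paths.
Direct stake: 35% = 35%.
Via Northlake: 94% × 50% = 47%.
Total: 35% + 47% = 82%.
Rounded: 82.00%.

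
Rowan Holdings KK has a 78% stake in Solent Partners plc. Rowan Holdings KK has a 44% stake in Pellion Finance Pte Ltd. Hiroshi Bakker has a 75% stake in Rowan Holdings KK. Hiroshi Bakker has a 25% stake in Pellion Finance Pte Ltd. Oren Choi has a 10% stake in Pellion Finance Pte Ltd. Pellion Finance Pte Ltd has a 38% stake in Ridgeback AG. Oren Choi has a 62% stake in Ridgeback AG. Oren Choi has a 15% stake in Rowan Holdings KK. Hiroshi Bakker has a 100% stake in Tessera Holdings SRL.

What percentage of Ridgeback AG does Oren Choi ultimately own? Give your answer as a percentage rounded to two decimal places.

Oren reaches Ridgeback along 3 paths.
Direct stake: 62% = 62%.
Via Pellion: 10% × 38% = 3.8%.
Via Rowan → Pellion: 15% × 44% × 38% = 2.508%.
Total: 62% + 3.8% + 2.508% = 68.308%.
Rounded: 68.31%.

68.31%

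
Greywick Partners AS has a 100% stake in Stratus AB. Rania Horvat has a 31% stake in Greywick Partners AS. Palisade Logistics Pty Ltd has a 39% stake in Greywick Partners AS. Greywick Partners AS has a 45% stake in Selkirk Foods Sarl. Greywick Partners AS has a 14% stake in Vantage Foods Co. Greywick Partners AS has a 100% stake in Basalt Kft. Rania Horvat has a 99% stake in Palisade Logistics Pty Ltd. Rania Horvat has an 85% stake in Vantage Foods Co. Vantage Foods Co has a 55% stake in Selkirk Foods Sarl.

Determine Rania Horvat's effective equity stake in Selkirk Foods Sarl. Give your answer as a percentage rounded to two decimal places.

83.43%

Rania reaches Selkirk along 5 paths.
Via Greywick: 31% × 45% = 13.95%.
Via Palisade → Greywick: 99% × 39% × 45% = 17.3745%.
Via Vantage: 85% × 55% = 46.75%.
Via Greywick → Vantage: 31% × 14% × 55% = 2.387%.
Via Palisade → Greywick → Vantage: 99% × 39% × 14% × 55% = 2.97297%.
Total: 13.95% + 17.3745% + 46.75% + 2.387% + 2.97297% = 83.43447%.
Rounded: 83.43%.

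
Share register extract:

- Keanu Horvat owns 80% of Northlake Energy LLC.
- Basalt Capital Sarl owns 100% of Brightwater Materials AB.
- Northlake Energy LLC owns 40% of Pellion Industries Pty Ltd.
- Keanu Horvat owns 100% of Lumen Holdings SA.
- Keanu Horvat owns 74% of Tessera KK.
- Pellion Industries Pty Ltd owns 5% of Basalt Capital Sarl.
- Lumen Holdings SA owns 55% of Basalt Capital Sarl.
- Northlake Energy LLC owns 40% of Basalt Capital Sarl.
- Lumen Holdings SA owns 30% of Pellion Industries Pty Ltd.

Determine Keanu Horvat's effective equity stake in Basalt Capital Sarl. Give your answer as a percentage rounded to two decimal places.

90.10%

Keanu reaches Basalt along 4 paths.
Via Lumen → Pellion: 100% × 30% × 5% = 1.5%.
Via Northlake → Pellion: 80% × 40% × 5% = 1.6%.
Via Lumen: 100% × 55% = 55%.
Via Northlake: 80% × 40% = 32%.
Total: 1.5% + 1.6% + 55% + 32% = 90.1%.
Rounded: 90.10%.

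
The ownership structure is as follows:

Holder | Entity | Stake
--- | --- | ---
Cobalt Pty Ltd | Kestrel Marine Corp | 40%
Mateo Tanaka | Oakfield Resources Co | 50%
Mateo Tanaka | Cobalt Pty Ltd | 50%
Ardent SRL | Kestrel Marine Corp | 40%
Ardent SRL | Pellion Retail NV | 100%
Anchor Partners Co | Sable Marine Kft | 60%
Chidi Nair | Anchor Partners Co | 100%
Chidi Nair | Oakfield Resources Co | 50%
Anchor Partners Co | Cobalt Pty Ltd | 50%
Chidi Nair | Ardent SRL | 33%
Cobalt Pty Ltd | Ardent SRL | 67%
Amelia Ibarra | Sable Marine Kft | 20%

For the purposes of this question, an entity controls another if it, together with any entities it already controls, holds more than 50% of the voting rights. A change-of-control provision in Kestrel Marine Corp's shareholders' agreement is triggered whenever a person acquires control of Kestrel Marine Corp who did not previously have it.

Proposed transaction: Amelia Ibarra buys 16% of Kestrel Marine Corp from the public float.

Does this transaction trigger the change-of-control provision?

The purchase changes only Amelia's holdings, so Amelia is the only person who could newly come to control Kestrel.
Amelia's largest direct stake is 20% in Sable, which does not meet the threshold, so Amelia controls no company.
Neither Amelia nor any entity Amelia controls holds any voting interest in Kestrel.
So before the transaction, Amelia does not control Kestrel.
After the purchase, Amelia holds 16% of Kestrel directly.
After the transaction, Amelia's side holds 16% of Kestrel, not > 50%, so Amelia still does not control Kestrel.
No new person acquires control, so the clause is not triggered.

No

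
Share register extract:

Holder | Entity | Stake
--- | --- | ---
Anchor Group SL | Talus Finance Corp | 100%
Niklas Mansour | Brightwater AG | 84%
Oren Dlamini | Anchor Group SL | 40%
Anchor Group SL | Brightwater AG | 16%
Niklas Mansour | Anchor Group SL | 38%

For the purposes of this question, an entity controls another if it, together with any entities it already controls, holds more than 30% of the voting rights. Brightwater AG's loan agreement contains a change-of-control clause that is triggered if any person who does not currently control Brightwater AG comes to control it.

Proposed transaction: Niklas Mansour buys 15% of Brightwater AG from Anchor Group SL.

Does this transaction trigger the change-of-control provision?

No

The purchase adds only to Niklas's holdings (Anchor's stake shrinks), so Niklas is the only person who could newly come to control Brightwater.
Niklas holds 38% of Anchor, so Niklas controls Anchor.
Niklas and Anchor together hold 84% + 16% = 100% of Brightwater, so Niklas controls Brightwater.
So Niklas already controls Brightwater before the transaction.
After the purchase, Niklas's direct stake in Brightwater rises to 84% + 15% = 99%, and Anchor's stake falls to 1%.
Niklas controlled Brightwater already, so this is not a new person acquiring control; every other person's position is unchanged or reduced.
No new person acquires control, so the clause is not triggered.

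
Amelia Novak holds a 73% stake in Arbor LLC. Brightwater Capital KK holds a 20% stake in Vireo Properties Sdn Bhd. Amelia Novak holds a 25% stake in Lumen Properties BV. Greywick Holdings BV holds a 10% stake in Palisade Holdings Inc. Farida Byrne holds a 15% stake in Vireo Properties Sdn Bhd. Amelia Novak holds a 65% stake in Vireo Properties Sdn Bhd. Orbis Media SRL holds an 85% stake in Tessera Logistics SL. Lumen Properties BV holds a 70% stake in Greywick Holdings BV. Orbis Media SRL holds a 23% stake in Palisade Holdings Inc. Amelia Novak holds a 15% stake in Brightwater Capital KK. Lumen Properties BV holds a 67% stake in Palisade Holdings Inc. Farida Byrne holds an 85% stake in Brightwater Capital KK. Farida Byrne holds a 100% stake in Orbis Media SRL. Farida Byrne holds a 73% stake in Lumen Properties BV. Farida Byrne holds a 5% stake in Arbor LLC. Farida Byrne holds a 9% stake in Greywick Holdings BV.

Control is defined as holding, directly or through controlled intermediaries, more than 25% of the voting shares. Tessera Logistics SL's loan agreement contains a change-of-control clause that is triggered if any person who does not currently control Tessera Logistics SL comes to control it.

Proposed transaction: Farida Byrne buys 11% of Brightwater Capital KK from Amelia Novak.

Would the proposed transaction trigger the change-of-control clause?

The purchase adds only to Farida's holdings (Amelia's stake shrinks), so Farida is the only person who could newly come to control Tessera.
Farida holds 100% of Orbis, so Farida controls Orbis.
Orbis holds 85% of Tessera, so Farida controls Tessera.
So Farida already controls Tessera before the transaction.
After the purchase, Farida's direct stake in Brightwater rises to 85% + 11% = 96%, and Amelia's stake falls to 4%.
Farida controlled Tessera already, so this is not a new person acquiring control; every other person's position is unchanged or reduced.
No new person acquires control, so the clause is not triggered.

No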